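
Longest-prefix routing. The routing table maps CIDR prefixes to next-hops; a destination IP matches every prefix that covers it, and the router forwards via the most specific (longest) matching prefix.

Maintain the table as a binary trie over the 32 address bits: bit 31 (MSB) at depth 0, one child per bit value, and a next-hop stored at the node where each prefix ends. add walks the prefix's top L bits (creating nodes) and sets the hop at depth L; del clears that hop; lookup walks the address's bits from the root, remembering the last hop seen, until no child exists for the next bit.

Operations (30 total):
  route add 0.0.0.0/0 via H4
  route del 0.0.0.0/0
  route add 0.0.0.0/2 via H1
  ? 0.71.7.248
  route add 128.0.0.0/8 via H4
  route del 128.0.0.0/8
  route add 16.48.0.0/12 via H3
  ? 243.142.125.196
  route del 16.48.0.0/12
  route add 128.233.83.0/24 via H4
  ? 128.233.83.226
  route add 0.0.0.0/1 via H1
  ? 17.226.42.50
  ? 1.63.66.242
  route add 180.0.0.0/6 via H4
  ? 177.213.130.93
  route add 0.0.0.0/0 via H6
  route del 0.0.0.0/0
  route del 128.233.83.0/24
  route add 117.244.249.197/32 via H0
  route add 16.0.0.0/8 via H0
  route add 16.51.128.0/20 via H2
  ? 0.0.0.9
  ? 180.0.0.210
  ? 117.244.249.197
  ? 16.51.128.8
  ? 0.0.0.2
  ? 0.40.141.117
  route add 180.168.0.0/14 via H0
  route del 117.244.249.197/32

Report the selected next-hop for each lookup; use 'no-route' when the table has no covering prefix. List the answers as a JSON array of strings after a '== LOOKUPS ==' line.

Apply in order:
  add 0.0.0.0/0 -> H4 at depth 0
  - 0.0.0.0/0 clear@0
  add 0.0.0.0/2 -> H1 at depth 2
  ? 0.71.7.248  path d0:-→d1:-→d2:H1  best=H1
  add 128.0.0.0/8 -> H4 at depth 8
  - 128.0.0.0/8 clear@8
  add 16.48.0.0/12 -> H3 at depth 12
  ? 243.142.125.196  path d0:-→d1:-  best=no-route
  - 16.48.0.0/12 clear@12
  add 128.233.83.0/24 -> H4 at depth 24
  ? 128.233.83.226  path d0:-→d1:-→d2:-→d3:-→d4:-→d5:-→d6:-→d7:-→d8:-→d9:-→d10:-→d11:-→d12:-→d13:-→d14:-→d15:-→d16:-→d17:-→d18:-→d19:-→d20:-→d21:-→d22:-→d23:-→d24:H4  best=H4
  add 0.0.0.0/1 -> H1 at depth 1
  ? 17.226.42.50  path d0:-→d1:H1→d2:H1→d3:-→d4:-→d5:-→d6:-→d7:-  best=H1
  ? 1.63.66.242  path d0:-→d1:H1→d2:H1→d3:-  best=H1
  add 180.0.0.0/6 -> H4 at depth 6
  ? 177.213.130.93  path d0:-→d1:-→d2:-→d3:-→d4:-→d5:-  best=no-route
  add 0.0.0.0/0 -> H6 at depth 0
  - 0.0.0.0/0 clear@0
  - 128.233.83.0/24 clear@24
  add 117.244.249.197/32 -> H0 at depth 32
  add 16.0.0.0/8 -> H0 at depth 8
  add 16.51.128.0/20 -> H2 at depth 20
  ? 0.0.0.9  path d0:-→d1:H1→d2:H1→d3:-  best=H1
  ? 180.0.0.210  path d0:-→d1:-→d2:-→d3:-→d4:-→d5:-→d6:H4  best=H4
  ? 117.244.249.197  path d0:-→d1:H1→d2:-→d3:-→d4:-→d5:-→d6:-→d7:-→d8:-→d9:-→d10:-→d11:-→d12:-→d13:-→d14:-→d15:-→d16:-→d17:-→d18:-→d19:-→d20:-→d21:-→d22:-→d23:-→d24:-→d25:-→d26:-→d27:-→d28:-→d29:-→d30:-→d31:-→d32:H0  best=H0
  ? 16.51.128.8  path d0:-→d1:H1→d2:H1→d3:-→d4:-→d5:-→d6:-→d7:-→d8:H0→d9:-→d10:-→d11:-→d12:-→d13:-→d14:-→d15:-→d16:-→d17:-→d18:-→d19:-→d20:H2  best=H2
  ? 0.0.0.2  path d0:-→d1:H1→d2:H1→d3:-  best=H1
  ? 0.40.141.117  path d0:-→d1:H1→d2:H1→d3:-  best=H1
  add 180.168.0.0/14 -> H0 at depth 14
  - 117.244.249.197/32 clear@32

== LOOKUPS ==
["H1","no-route","H4","H1","H1","no-route","H1","H4","H0","H2","H1","H1"]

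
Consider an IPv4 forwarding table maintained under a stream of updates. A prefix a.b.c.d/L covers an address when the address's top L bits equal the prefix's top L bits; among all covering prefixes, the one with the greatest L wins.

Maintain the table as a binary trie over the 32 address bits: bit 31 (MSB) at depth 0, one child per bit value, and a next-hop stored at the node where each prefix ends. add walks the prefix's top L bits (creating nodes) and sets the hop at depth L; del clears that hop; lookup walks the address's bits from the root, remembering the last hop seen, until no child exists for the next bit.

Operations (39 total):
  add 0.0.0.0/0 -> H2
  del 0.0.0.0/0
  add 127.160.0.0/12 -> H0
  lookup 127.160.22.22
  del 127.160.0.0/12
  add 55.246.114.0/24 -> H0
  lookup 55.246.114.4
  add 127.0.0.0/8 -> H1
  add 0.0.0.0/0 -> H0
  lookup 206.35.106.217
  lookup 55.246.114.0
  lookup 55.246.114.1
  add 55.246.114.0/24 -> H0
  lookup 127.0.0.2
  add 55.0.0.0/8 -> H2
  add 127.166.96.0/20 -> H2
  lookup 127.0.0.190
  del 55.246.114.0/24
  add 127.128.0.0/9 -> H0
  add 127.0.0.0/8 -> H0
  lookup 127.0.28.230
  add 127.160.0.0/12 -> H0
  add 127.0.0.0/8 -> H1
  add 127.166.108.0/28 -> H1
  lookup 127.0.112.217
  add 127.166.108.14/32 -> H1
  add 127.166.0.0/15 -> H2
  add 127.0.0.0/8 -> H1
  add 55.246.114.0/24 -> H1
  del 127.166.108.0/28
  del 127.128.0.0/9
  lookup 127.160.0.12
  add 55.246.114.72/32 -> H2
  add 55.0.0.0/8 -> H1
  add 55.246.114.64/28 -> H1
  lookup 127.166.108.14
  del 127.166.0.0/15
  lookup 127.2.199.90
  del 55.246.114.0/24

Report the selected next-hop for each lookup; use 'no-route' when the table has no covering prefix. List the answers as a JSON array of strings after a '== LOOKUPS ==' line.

Trace:
  + 0.0.0.0/0 (H2) depth=0
  - 0.0.0.0/0 clear@0
  + 127.160.0.0/12 (H0) depth=12
  Q 127.160.22.22: descend 011111111010 ; hops seen [H0] ; pick H0
  - 127.160.0.0/12 clear@12
  + 55.246.114.0/24 (H0) depth=24
  Q 55.246.114.4: descend 001101111111011001110010 ; hops seen [H0] ; pick H0
  + 127.0.0.0/8 (H1) depth=8
  + 0.0.0.0/0 (H0) depth=0
  Q 206.35.106.217: descend ε ; hops seen [H0] ; pick H0
  Q 55.246.114.0: descend 001101111111011001110010 ; hops seen [H0,H0] ; pick H0
  Q 55.246.114.1: descend 001101111111011001110010 ; hops seen [H0,H0] ; pick H0
  + 55.246.114.0/24 (H0) depth=24
  Q 127.0.0.2: descend 01111111 ; hops seen [H0,H1] ; pick H1
  + 55.0.0.0/8 (H2) depth=8
  + 127.166.96.0/20 (H2) depth=20
  Q 127.0.0.190: descend 01111111 ; hops seen [H0,H1] ; pick H1
  - 55.246.114.0/24 clear@24
  + 127.128.0.0/9 (H0) depth=9
  + 127.0.0.0/8 (H0) depth=8
  Q 127.0.28.230: descend 01111111 ; hops seen [H0,H0] ; pick H0
  + 127.160.0.0/12 (H0) depth=12
  + 127.0.0.0/8 (H1) depth=8
  + 127.166.108.0/28 (H1) depth=28
  Q 127.0.112.217: descend 01111111 ; hops seen [H0,H1] ; pick H1
  + 127.166.108.14/32 (H1) depth=32
  + 127.166.0.0/15 (H2) depth=15
  + 127.0.0.0/8 (H1) depth=8
  + 55.246.114.0/24 (H1) depth=24
  - 127.166.108.0/28 clear@28
  - 127.128.0.0/9 clear@9
  Q 127.160.0.12: descend 0111111110100 ; hops seen [H0,H1,H0] ; pick H0
  + 55.246.114.72/32 (H2) depth=32
  + 55.0.0.0/8 (H1) depth=8
  + 55.246.114.64/28 (H1) depth=28
  Q 127.166.108.14: descend 01111111101001100110110000001110 ; hops seen [H0,H1,H0,H2,H2,H1] ; pick H1
  - 127.166.0.0/15 clear@15
  Q 127.2.199.90: descend 01111111 ; hops seen [H0,H1] ; pick H1
  - 55.246.114.0/24 clear@24

== LOOKUPS ==
["H0","H0","H0","H0","H0","H1","H1","H0","H1","H0","H1","H1"]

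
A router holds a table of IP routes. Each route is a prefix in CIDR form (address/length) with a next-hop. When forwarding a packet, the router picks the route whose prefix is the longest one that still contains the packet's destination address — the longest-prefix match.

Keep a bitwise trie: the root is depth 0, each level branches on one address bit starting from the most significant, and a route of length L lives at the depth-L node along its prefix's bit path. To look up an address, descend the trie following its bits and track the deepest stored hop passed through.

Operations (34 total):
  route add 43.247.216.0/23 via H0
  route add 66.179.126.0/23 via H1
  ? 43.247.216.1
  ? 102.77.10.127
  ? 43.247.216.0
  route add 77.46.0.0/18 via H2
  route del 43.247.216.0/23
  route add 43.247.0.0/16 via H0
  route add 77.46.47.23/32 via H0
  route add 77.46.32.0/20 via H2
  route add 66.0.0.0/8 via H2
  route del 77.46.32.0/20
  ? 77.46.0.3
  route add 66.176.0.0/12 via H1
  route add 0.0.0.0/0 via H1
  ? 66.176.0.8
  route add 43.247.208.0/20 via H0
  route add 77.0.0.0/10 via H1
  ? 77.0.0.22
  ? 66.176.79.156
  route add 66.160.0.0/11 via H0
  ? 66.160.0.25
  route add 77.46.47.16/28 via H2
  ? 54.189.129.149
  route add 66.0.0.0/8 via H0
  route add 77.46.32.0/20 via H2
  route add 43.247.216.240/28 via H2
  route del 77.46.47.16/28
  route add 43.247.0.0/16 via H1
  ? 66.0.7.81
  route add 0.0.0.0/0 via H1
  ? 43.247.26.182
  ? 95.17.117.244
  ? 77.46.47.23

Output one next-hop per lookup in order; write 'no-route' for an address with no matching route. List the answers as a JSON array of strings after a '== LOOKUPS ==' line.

Apply in order:
  + 43.247.216.0/23 (H0) depth=23
  + 66.179.126.0/23 (H1) depth=23
  lookup 43.247.216.1: bits 00101011111101111101100 walk d0:-→d1:-→d2:-→d3:-→d4:-→d5:-→d6:-→d7:-→d8:-→d9:-→d10:-→d11:-→d12:-→d13:-→d14:-→d15:-→d16:-→d17:-→d18:-→d19:-→d20:-→d21:-→d22:-→d23:H0 -> H0
  lookup 102.77.10.127: bits 01 walk d0:-→d1:-→d2:- -> no-route
  lookup 43.247.216.0: bits 00101011111101111101100 walk d0:-→d1:-→d2:-→d3:-→d4:-→d5:-→d6:-→d7:-→d8:-→d9:-→d10:-→d11:-→d12:-→d13:-→d14:-→d15:-→d16:-→d17:-→d18:-→d19:-→d20:-→d21:-→d22:-→d23:H0 -> H0
  + 77.46.0.0/18 (H2) depth=18
  - 43.247.216.0/23 clear@23
  + 43.247.0.0/16 (H0) depth=16
  + 77.46.47.23/32 (H0) depth=32
  + 77.46.32.0/20 (H2) depth=20
  + 66.0.0.0/8 (H2) depth=8
  - 77.46.32.0/20 clear@20
  lookup 77.46.0.3: bits 010011010010111000 walk d0:-→d1:-→d2:-→d3:-→d4:-→d5:-→d6:-→d7:-→d8:-→d9:-→d10:-→d11:-→d12:-→d13:-→d14:-→d15:-→d16:-→d17:-→d18:H2 -> H2
  + 66.176.0.0/12 (H1) depth=12
  + 0.0.0.0/0 (H1) depth=0
  lookup 66.176.0.8: bits 01000010101100 walk d0:H1→d1:-→d2:-→d3:-→d4:-→d5:-→d6:-→d7:-→d8:H2→d9:-→d10:-→d11:-→d12:H1→d13:-→d14:- -> H1
  + 43.247.208.0/20 (H0) depth=20
  + 77.0.0.0/10 (H1) depth=10
  lookup 77.0.0.22: bits 0100110100 walk d0:H1→d1:-→d2:-→d3:-→d4:-→d5:-→d6:-→d7:-→d8:-→d9:-→d10:H1 -> H1
  lookup 66.176.79.156: bits 01000010101100 walk d0:H1→d1:-→d2:-→d3:-→d4:-→d5:-→d6:-→d7:-→d8:H2→d9:-→d10:-→d11:-→d12:H1→d13:-→d14:- -> H1
  + 66.160.0.0/11 (H0) depth=11
  lookup 66.160.0.25: bits 01000010101 walk d0:H1→d1:-→d2:-→d3:-→d4:-→d5:-→d6:-→d7:-→d8:H2→d9:-→d10:-→d11:H0 -> H0
  + 77.46.47.16/28 (H2) depth=28
  lookup 54.189.129.149: bits 001 walk d0:H1→d1:-→d2:-→d3:- -> H1
  + 66.0.0.0/8 (H0) depth=8
  + 77.46.32.0/20 (H2) depth=20
  + 43.247.216.240/28 (H2) depth=28
  - 77.46.47.16/28 clear@28
  + 43.247.0.0/16 (H1) depth=16
  lookup 66.0.7.81: bits 01000010 walk d0:H1→d1:-→d2:-→d3:-→d4:-→d5:-→d6:-→d7:-→d8:H0 -> H0
  + 0.0.0.0/0 (H1) depth=0
  lookup 43.247.26.182: bits 0010101111110111 walk d0:H1→d1:-→d2:-→d3:-→d4:-→d5:-→d6:-→d7:-→d8:-→d9:-→d10:-→d11:-→d12:-→d13:-→d14:-→d15:-→d16:H1 -> H1
  lookup 95.17.117.244: bits 010 walk d0:H1→d1:-→d2:-→d3:- -> H1
  lookup 77.46.47.23: bits 01001101001011100010111100010111 walk d0:H1→d1:-→d2:-→d3:-→d4:-→d5:-→d6:-→d7:-→d8:-→d9:-→d10:H1→d11:-→d12:-→d13:-→d14:-→d15:-→d16:-→d17:-→d18:H2→d19:-→d20:H2→d21:-→d22:-→d23:-→d24:-→d25:-→d26:-→d27:-→d28:-→d29:-→d30:-→d31:-→d32:H0 -> H0

== LOOKUPS ==
["H0","no-route","H0","H2","H1","H1","H1","H0","H1","H0","H1","H1","H0"]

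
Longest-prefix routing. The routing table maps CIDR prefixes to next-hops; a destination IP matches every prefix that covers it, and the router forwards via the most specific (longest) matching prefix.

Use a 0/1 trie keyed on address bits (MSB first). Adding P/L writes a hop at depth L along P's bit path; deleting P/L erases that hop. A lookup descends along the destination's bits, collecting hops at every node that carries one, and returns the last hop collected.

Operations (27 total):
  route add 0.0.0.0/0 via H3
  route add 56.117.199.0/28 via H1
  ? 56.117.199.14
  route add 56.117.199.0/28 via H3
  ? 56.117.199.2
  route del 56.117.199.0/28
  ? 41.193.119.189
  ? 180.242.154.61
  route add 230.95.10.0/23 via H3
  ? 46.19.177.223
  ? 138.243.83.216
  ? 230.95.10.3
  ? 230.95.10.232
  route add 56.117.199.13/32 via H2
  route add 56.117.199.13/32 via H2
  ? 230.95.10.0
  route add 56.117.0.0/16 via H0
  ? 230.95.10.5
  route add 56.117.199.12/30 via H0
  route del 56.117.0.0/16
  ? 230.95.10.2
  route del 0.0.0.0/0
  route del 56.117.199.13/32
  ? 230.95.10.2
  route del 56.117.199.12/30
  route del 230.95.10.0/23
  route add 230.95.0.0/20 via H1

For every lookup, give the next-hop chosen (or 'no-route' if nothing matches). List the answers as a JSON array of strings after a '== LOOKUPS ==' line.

Process each operation:
  + 0.0.0.0/0 (H3) depth=0
  + 56.117.199.0/28 (H1) depth=28
  ? 56.117.199.14  path d0:H3→d1:-→d2:-→d3:-→d4:-→d5:-→d6:-→d7:-→d8:-→d9:-→d10:-→d11:-→d12:-→d13:-→d14:-→d15:-→d16:-→d17:-→d18:-→d19:-→d20:-→d21:-→d22:-→d23:-→d24:-→d25:-→d26:-→d27:-→d28:H1  best=H1
  + 56.117.199.0/28 (H3) depth=28
  ? 56.117.199.2  path d0:H3→d1:-→d2:-→d3:-→d4:-→d5:-→d6:-→d7:-→d8:-→d9:-→d10:-→d11:-→d12:-→d13:-→d14:-→d15:-→d16:-→d17:-→d18:-→d19:-→d20:-→d21:-→d22:-→d23:-→d24:-→d25:-→d26:-→d27:-→d28:H3  best=H3
  - 56.117.199.0/28 clear@28
  ? 41.193.119.189  path d0:H3→d1:-→d2:-→d3:-  best=H3
  ? 180.242.154.61  path d0:H3  best=H3
  + 230.95.10.0/23 (H3) depth=23
  ? 46.19.177.223  path d0:H3→d1:-→d2:-→d3:-  best=H3
  ? 138.243.83.216  path d0:H3→d1:-  best=H3
  ? 230.95.10.3  path d0:H3→d1:-→d2:-→d3:-→d4:-→d5:-→d6:-→d7:-→d8:-→d9:-→d10:-→d11:-→d12:-→d13:-→d14:-→d15:-→d16:-→d17:-→d18:-→d19:-→d20:-→d21:-→d22:-→d23:H3  best=H3
  ? 230.95.10.232  path d0:H3→d1:-→d2:-→d3:-→d4:-→d5:-→d6:-→d7:-→d8:-→d9:-→d10:-→d11:-→d12:-→d13:-→d14:-→d15:-→d16:-→d17:-→d18:-→d19:-→d20:-→d21:-→d22:-→d23:H3  best=H3
  + 56.117.199.13/32 (H2) depth=32
  + 56.117.199.13/32 (H2) depth=32
  ? 230.95.10.0  path d0:H3→d1:-→d2:-→d3:-→d4:-→d5:-→d6:-→d7:-→d8:-→d9:-→d10:-→d11:-→d12:-→d13:-→d14:-→d15:-→d16:-→d17:-→d18:-→d19:-→d20:-→d21:-→d22:-→d23:H3  best=H3
  + 56.117.0.0/16 (H0) depth=16
  ? 230.95.10.5  path d0:H3→d1:-→d2:-→d3:-→d4:-→d5:-→d6:-→d7:-→d8:-→d9:-→d10:-→d11:-→d12:-→d13:-→d14:-→d15:-→d16:-→d17:-→d18:-→d19:-→d20:-→d21:-→d22:-→d23:H3  best=H3
  + 56.117.199.12/30 (H0) depth=30
  - 56.117.0.0/16 clear@16
  ? 230.95.10.2  path d0:H3→d1:-→d2:-→d3:-→d4:-→d5:-→d6:-→d7:-→d8:-→d9:-→d10:-→d11:-→d12:-→d13:-→d14:-→d15:-→d16:-→d17:-→d18:-→d19:-→d20:-→d21:-→d22:-→d23:H3  best=H3
  - 0.0.0.0/0 clear@0
  - 56.117.199.13/32 clear@32
  ? 230.95.10.2  path d0:-→d1:-→d2:-→d3:-→d4:-→d5:-→d6:-→d7:-→d8:-→d9:-→d10:-→d11:-→d12:-→d13:-→d14:-→d15:-→d16:-→d17:-→d18:-→d19:-→d20:-→d21:-→d22:-→d23:H3  best=H3
  - 56.117.199.12/30 clear@30
  - 230.95.10.0/23 clear@23
  + 230.95.0.0/20 (H1) depth=20

== LOOKUPS ==
["H1","H3","H3","H3","H3","H3","H3","H3","H3","H3","H3","H3"]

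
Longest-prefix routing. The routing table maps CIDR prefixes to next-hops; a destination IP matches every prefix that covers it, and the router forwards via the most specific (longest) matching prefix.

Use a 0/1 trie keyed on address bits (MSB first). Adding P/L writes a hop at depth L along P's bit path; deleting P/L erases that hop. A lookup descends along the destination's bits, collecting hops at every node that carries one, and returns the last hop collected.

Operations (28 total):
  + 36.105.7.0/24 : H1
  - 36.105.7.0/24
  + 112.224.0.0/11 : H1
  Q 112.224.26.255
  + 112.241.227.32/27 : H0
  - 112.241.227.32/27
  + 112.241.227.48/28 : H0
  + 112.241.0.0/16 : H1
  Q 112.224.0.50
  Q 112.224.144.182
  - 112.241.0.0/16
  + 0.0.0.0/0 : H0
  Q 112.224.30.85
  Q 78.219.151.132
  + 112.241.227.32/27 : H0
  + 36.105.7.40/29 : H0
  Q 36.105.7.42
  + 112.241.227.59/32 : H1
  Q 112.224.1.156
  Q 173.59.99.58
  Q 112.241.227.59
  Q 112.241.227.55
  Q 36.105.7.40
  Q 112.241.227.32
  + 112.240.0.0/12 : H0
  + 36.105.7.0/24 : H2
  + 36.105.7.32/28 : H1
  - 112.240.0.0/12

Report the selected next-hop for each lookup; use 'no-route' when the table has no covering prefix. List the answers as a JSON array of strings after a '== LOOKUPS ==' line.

Process each operation:
  add 36.105.7.0/24 -> H1 at depth 24
  del 36.105.7.0/24 (clear depth 24)
  add 112.224.0.0/11 -> H1 at depth 11
  lookup 112.224.26.255: bits 01110000111 walk d0:-→d1:-→d2:-→d3:-→d4:-→d5:-→d6:-→d7:-→d8:-→d9:-→d10:-→d11:H1 -> H1
  add 112.241.227.32/27 -> H0 at depth 27
  del 112.241.227.32/27 (clear depth 27)
  add 112.241.227.48/28 -> H0 at depth 28
  add 112.241.0.0/16 -> H1 at depth 16
  lookup 112.224.0.50: bits 01110000111 walk d0:-→d1:-→d2:-→d3:-→d4:-→d5:-→d6:-→d7:-→d8:-→d9:-→d10:-→d11:H1 -> H1
  lookup 112.224.144.182: bits 01110000111 walk d0:-→d1:-→d2:-→d3:-→d4:-→d5:-→d6:-→d7:-→d8:-→d9:-→d10:-→d11:H1 -> H1
  del 112.241.0.0/16 (clear depth 16)
  add 0.0.0.0/0 -> H0 at depth 0
  lookup 112.224.30.85: bits 01110000111 walk d0:H0→d1:-→d2:-→d3:-→d4:-→d5:-→d6:-→d7:-→d8:-→d9:-→d10:-→d11:H1 -> H1
  lookup 78.219.151.132: bits 01 walk d0:H0→d1:-→d2:- -> H0
  add 112.241.227.32/27 -> H0 at depth 27
  add 36.105.7.40/29 -> H0 at depth 29
  lookup 36.105.7.42: bits 00100100011010010000011100101 walk d0:H0→d1:-→d2:-→d3:-→d4:-→d5:-→d6:-→d7:-→d8:-→d9:-→d10:-→d11:-→d12:-→d13:-→d14:-→d15:-→d16:-→d17:-→d18:-→d19:-→d20:-→d21:-→d22:-→d23:-→d24:-→d25:-→d26:-→d27:-→d28:-→d29:H0 -> H0
  add 112.241.227.59/32 -> H1 at depth 32
  lookup 112.224.1.156: bits 01110000111 walk d0:H0→d1:-→d2:-→d3:-→d4:-→d5:-→d6:-→d7:-→d8:-→d9:-→d10:-→d11:H1 -> H1
  lookup 173.59.99.58: bits ε walk d0:H0 -> H0
  lookup 112.241.227.59: bits 01110000111100011110001100111011 walk d0:H0→d1:-→d2:-→d3:-→d4:-→d5:-→d6:-→d7:-→d8:-→d9:-→d10:-→d11:H1→d12:-→d13:-→d14:-→d15:-→d16:-→d17:-→d18:-→d19:-→d20:-→d21:-→d22:-→d23:-→d24:-→d25:-→d26:-→d27:H0→d28:H0→d29:-→d30:-→d31:-→d32:H1 -> H1
  lookup 112.241.227.55: bits 0111000011110001111000110011 walk d0:H0→d1:-→d2:-→d3:-→d4:-→d5:-→d6:-→d7:-→d8:-→d9:-→d10:-→d11:H1→d12:-→d13:-→d14:-→d15:-→d16:-→d17:-→d18:-→d19:-→d20:-→d21:-→d22:-→d23:-→d24:-→d25:-→d26:-→d27:H0→d28:H0 -> H0
  lookup 36.105.7.40: bits 00100100011010010000011100101 walk d0:H0→d1:-→d2:-→d3:-→d4:-→d5:-→d6:-→d7:-→d8:-→d9:-→d10:-→d11:-→d12:-→d13:-→d14:-→d15:-→d16:-→d17:-→d18:-→d19:-→d20:-→d21:-→d22:-→d23:-→d24:-→d25:-→d26:-→d27:-→d28:-→d29:H0 -> H0
  lookup 112.241.227.32: bits 011100001111000111100011001 walk d0:H0→d1:-→d2:-→d3:-→d4:-→d5:-→d6:-→d7:-→d8:-→d9:-→d10:-→d11:H1→d12:-→d13:-→d14:-→d15:-→d16:-→d17:-→d18:-→d19:-→d20:-→d21:-→d22:-→d23:-→d24:-→d25:-→d26:-→d27:H0 -> H0
  add 112.240.0.0/12 -> H0 at depth 12
  add 36.105.7.0/24 -> H2 at depth 24
  add 36.105.7.32/28 -> H1 at depth 28
  del 112.240.0.0/12 (clear depth 12)

== LOOKUPS ==
["H1","H1","H1","H1","H0","H0","H1","H0","H1","H0","H0","H0"]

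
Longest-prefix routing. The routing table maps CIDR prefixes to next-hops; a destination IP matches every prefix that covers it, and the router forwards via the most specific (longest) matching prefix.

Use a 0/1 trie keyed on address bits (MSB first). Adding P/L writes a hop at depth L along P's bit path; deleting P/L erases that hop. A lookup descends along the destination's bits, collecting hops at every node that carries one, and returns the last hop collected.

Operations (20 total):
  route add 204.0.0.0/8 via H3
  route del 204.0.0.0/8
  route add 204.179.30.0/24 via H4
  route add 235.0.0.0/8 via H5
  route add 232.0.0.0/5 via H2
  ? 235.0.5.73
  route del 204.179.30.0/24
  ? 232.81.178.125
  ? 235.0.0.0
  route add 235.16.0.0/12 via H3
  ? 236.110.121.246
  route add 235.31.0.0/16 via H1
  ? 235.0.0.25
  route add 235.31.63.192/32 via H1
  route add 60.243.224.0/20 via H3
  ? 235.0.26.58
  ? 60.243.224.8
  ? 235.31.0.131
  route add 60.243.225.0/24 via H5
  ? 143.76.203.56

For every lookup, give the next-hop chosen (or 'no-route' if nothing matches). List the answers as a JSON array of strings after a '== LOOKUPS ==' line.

Trace:
  + 204.0.0.0/8 (H3) depth=8
  del 204.0.0.0/8 (clear depth 8)
  + 204.179.30.0/24 (H4) depth=24
  + 235.0.0.0/8 (H5) depth=8
  + 232.0.0.0/5 (H2) depth=5
  ? 235.0.5.73  path d0:-→d1:-→d2:-→d3:-→d4:-→d5:H2→d6:-→d7:-→d8:H5  best=H5
  del 204.179.30.0/24 (clear depth 24)
  ? 232.81.178.125  path d0:-→d1:-→d2:-→d3:-→d4:-→d5:H2→d6:-  best=H2
  ? 235.0.0.0  path d0:-→d1:-→d2:-→d3:-→d4:-→d5:H2→d6:-→d7:-→d8:H5  best=H5
  + 235.16.0.0/12 (H3) depth=12
  ? 236.110.121.246  path d0:-→d1:-→d2:-→d3:-→d4:-→d5:H2  best=H2
  + 235.31.0.0/16 (H1) depth=16
  ? 235.0.0.25  path d0:-→d1:-→d2:-→d3:-→d4:-→d5:H2→d6:-→d7:-→d8:H5→d9:-→d10:-→d11:-  best=H5
  + 235.31.63.192/32 (H1) depth=32
  + 60.243.224.0/20 (H3) depth=20
  ? 235.0.26.58  path d0:-→d1:-→d2:-→d3:-→d4:-→d5:H2→d6:-→d7:-→d8:H5→d9:-→d10:-→d11:-  best=H5
  ? 60.243.224.8  path d0:-→d1:-→d2:-→d3:-→d4:-→d5:-→d6:-→d7:-→d8:-→d9:-→d10:-→d11:-→d12:-→d13:-→d14:-→d15:-→d16:-→d17:-→d18:-→d19:-→d20:H3  best=H3
  ? 235.31.0.131  path d0:-→d1:-→d2:-→d3:-→d4:-→d5:H2→d6:-→d7:-→d8:H5→d9:-→d10:-→d11:-→d12:H3→d13:-→d14:-→d15:-→d16:H1→d17:-→d18:-  best=H1
  + 60.243.225.0/24 (H5) depth=24
  ? 143.76.203.56  path d0:-→d1:-  best=no-route

== LOOKUPS ==
["H5","H2","H5","H2","H5","H5","H3","H1","no-route"]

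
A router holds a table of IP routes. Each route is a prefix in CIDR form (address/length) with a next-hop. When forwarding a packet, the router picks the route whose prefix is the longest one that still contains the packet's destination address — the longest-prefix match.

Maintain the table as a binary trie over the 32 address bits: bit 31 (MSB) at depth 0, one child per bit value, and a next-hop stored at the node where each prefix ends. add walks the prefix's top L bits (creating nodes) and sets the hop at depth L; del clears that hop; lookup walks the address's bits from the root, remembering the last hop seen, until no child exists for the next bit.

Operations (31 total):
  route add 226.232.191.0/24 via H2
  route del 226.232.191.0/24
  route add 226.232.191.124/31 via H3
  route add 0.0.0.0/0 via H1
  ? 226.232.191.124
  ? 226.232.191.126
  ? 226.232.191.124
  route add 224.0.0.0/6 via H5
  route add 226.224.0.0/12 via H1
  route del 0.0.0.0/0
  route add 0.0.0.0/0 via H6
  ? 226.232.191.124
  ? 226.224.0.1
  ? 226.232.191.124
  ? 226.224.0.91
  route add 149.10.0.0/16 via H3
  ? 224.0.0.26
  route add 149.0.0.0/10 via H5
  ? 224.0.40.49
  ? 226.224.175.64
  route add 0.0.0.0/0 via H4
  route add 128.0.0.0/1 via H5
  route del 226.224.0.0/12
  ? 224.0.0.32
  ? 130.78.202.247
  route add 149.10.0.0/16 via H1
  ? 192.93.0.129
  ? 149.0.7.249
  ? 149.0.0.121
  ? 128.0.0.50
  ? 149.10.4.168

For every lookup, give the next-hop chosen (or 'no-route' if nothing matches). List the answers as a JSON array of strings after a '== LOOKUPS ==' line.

Process each operation:
  add 226.232.191.0/24 -> H2 at depth 24
  - 226.232.191.0/24 clear@24
  add 226.232.191.124/31 -> H3 at depth 31
  add 0.0.0.0/0 -> H1 at depth 0
  lookup 226.232.191.124: bits 1110001011101000101111110111110 walk d0:H1→d1:-→d2:-→d3:-→d4:-→d5:-→d6:-→d7:-→d8:-→d9:-→d10:-→d11:-→d12:-→d13:-→d14:-→d15:-→d16:-→d17:-→d18:-→d19:-→d20:-→d21:-→d22:-→d23:-→d24:-→d25:-→d26:-→d27:-→d28:-→d29:-→d30:-→d31:H3 -> H3
  lookup 226.232.191.126: bits 111000101110100010111111011111 walk d0:H1→d1:-→d2:-→d3:-→d4:-→d5:-→d6:-→d7:-→d8:-→d9:-→d10:-→d11:-→d12:-→d13:-→d14:-→d15:-→d16:-→d17:-→d18:-→d19:-→d20:-→d21:-→d22:-→d23:-→d24:-→d25:-→d26:-→d27:-→d28:-→d29:-→d30:- -> H1
  lookup 226.232.191.124: bits 1110001011101000101111110111110 walk d0:H1→d1:-→d2:-→d3:-→d4:-→d5:-→d6:-→d7:-→d8:-→d9:-→d10:-→d11:-→d12:-→d13:-→d14:-→d15:-→d16:-→d17:-→d18:-→d19:-→d20:-→d21:-→d22:-→d23:-→d24:-→d25:-→d26:-→d27:-→d28:-→d29:-→d30:-→d31:H3 -> H3
  add 224.0.0.0/6 -> H5 at depth 6
  add 226.224.0.0/12 -> H1 at depth 12
  - 0.0.0.0/0 clear@0
  add 0.0.0.0/0 -> H6 at depth 0
  lookup 226.232.191.124: bits 1110001011101000101111110111110 walk d0:H6→d1:-→d2:-→d3:-→d4:-→d5:-→d6:H5→d7:-→d8:-→d9:-→d10:-→d11:-→d12:H1→d13:-→d14:-→d15:-→d16:-→d17:-→d18:-→d19:-→d20:-→d21:-→d22:-→d23:-→d24:-→d25:-→d26:-→d27:-→d28:-→d29:-→d30:-→d31:H3 -> H3
  lookup 226.224.0.1: bits 111000101110 walk d0:H6→d1:-→d2:-→d3:-→d4:-→d5:-→d6:H5→d7:-→d8:-→d9:-→d10:-→d11:-→d12:H1 -> H1
  lookup 226.232.191.124: bits 1110001011101000101111110111110 walk d0:H6→d1:-→d2:-→d3:-→d4:-→d5:-→d6:H5→d7:-→d8:-→d9:-→d10:-→d11:-→d12:H1→d13:-→d14:-→d15:-→d16:-→d17:-→d18:-→d19:-→d20:-→d21:-→d22:-→d23:-→d24:-→d25:-→d26:-→d27:-→d28:-→d29:-→d30:-→d31:H3 -> H3
  lookup 226.224.0.91: bits 111000101110 walk d0:H6→d1:-→d2:-→d3:-→d4:-→d5:-→d6:H5→d7:-→d8:-→d9:-→d10:-→d11:-→d12:H1 -> H1
  add 149.10.0.0/16 -> H3 at depth 16
  lookup 224.0.0.26: bits 111000 walk d0:H6→d1:-→d2:-→d3:-→d4:-→d5:-→d6:H5 -> H5
  add 149.0.0.0/10 -> H5 at depth 10
  lookup 224.0.40.49: bits 111000 walk d0:H6→d1:-→d2:-→d3:-→d4:-→d5:-→d6:H5 -> H5
  lookup 226.224.175.64: bits 111000101110 walk d0:H6→d1:-→d2:-→d3:-→d4:-→d5:-→d6:H5→d7:-→d8:-→d9:-→d10:-→d11:-→d12:H1 -> H1
  add 0.0.0.0/0 -> H4 at depth 0
  add 128.0.0.0/1 -> H5 at depth 1
  - 226.224.0.0/12 clear@12
  lookup 224.0.0.32: bits 111000 walk d0:H4→d1:H5→d2:-→d3:-→d4:-→d5:-→d6:H5 -> H5
  lookup 130.78.202.247: bits 100 walk d0:H4→d1:H5→d2:-→d3:- -> H5
  add 149.10.0.0/16 -> H1 at depth 16
  lookup 192.93.0.129: bits 11 walk d0:H4→d1:H5→d2:- -> H5
  lookup 149.0.7.249: bits 100101010000 walk d0:H4→d1:H5→d2:-→d3:-→d4:-→d5:-→d6:-→d7:-→d8:-→d9:-→d10:H5→d11:-→d12:- -> H5
  lookup 149.0.0.121: bits 100101010000 walk d0:H4→d1:H5→d2:-→d3:-→d4:-→d5:-→d6:-→d7:-→d8:-→d9:-→d10:H5→d11:-→d12:- -> H5
  lookup 128.0.0.50: bits 100 walk d0:H4→d1:H5→d2:-→d3:- -> H5
  lookup 149.10.4.168: bits 1001010100001010 walk d0:H4→d1:H5→d2:-→d3:-→d4:-→d5:-→d6:-→d7:-→d8:-→d9:-→d10:H5→d11:-→d12:-→d13:-→d14:-→d15:-→d16:H1 -> H1

== LOOKUPS ==
["H3","H1","H3","H3","H1","H3","H1","H5","H5","H1","H5","H5","H5","H5","H5","H5","H1"]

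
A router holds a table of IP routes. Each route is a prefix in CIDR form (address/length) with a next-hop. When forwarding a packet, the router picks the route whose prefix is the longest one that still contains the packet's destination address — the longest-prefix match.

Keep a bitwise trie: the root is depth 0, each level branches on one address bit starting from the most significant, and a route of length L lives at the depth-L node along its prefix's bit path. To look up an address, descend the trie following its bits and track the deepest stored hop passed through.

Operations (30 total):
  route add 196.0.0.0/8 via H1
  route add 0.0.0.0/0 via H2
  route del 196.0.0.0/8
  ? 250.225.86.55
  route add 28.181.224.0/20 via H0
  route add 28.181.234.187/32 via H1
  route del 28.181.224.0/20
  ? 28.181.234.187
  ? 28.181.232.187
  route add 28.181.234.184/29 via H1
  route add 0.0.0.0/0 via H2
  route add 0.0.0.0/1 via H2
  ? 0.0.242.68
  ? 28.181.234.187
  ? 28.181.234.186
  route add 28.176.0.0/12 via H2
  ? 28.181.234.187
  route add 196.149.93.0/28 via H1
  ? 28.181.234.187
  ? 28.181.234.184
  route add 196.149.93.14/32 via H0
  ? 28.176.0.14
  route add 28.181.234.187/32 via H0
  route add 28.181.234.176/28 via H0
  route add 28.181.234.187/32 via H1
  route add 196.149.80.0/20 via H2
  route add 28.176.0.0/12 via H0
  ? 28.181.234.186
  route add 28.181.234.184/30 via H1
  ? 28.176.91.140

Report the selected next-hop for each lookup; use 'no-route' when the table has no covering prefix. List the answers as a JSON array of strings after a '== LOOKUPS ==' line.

Process each operation:
  + 196.0.0.0/8 (H1) depth=8
  + 0.0.0.0/0 (H2) depth=0
  del 196.0.0.0/8 (clear depth 8)
  Q 250.225.86.55: descend 11 ; hops seen [H2] ; pick H2
  + 28.181.224.0/20 (H0) depth=20
  + 28.181.234.187/32 (H1) depth=32
  del 28.181.224.0/20 (clear depth 20)
  Q 28.181.234.187: descend 00011100101101011110101010111011 ; hops seen [H2,H1] ; pick H1
  Q 28.181.232.187: descend 0001110010110101111010 ; hops seen [H2] ; pick H2
  + 28.181.234.184/29 (H1) depth=29
  + 0.0.0.0/0 (H2) depth=0
  + 0.0.0.0/1 (H2) depth=1
  Q 0.0.242.68: descend 000 ; hops seen [H2,H2] ; pick H2
  Q 28.181.234.187: descend 00011100101101011110101010111011 ; hops seen [H2,H2,H1,H1] ; pick H1
  Q 28.181.234.186: descend 0001110010110101111010101011101 ; hops seen [H2,H2,H1] ; pick H1
  + 28.176.0.0/12 (H2) depth=12
  Q 28.181.234.187: descend 00011100101101011110101010111011 ; hops seen [H2,H2,H2,H1,H1] ; pick H1
  + 196.149.93.0/28 (H1) depth=28
  Q 28.181.234.187: descend 00011100101101011110101010111011 ; hops seen [H2,H2,H2,H1,H1] ; pick H1
  Q 28.181.234.184: descend 000111001011010111101010101110 ; hops seen [H2,H2,H2,H1] ; pick H1
  + 196.149.93.14/32 (H0) depth=32
  Q 28.176.0.14: descend 0001110010110 ; hops seen [H2,H2,H2] ; pick H2
  + 28.181.234.187/32 (H0) depth=32
  + 28.181.234.176/28 (H0) depth=28
  + 28.181.234.187/32 (H1) depth=32
  + 196.149.80.0/20 (H2) depth=20
  + 28.176.0.0/12 (H0) depth=12
  Q 28.181.234.186: descend 0001110010110101111010101011101 ; hops seen [H2,H2,H0,H0,H1] ; pick H1
  + 28.181.234.184/30 (H1) depth=30
  Q 28.176.91.140: descend 0001110010110 ; hops seen [H2,H2,H0] ; pick H0

== LOOKUPS ==
["H2","H1","H2","H2","H1","H1","H1","H1","H1","H2","H1","H0"]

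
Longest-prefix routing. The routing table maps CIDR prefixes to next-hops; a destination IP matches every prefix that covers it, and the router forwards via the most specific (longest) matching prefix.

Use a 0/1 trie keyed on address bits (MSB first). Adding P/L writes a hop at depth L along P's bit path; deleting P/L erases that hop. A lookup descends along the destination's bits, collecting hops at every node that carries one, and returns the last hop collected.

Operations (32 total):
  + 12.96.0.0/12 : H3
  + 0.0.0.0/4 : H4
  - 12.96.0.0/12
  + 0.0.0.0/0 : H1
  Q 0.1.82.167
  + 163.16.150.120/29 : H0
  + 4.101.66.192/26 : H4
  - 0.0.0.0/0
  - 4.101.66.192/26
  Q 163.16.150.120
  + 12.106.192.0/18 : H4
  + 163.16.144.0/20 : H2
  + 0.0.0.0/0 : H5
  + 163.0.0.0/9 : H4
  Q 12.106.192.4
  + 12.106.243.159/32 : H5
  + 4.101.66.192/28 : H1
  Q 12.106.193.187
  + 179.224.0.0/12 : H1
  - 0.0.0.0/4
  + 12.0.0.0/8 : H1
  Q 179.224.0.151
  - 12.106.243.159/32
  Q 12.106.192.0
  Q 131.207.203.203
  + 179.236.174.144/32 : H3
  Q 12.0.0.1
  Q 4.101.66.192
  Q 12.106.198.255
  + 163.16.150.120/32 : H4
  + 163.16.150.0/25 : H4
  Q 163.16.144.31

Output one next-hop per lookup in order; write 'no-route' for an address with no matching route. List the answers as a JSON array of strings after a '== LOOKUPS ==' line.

Apply in order:
  add 12.96.0.0/12 -> H3 at depth 12
  add 0.0.0.0/4 -> H4 at depth 4
  del 12.96.0.0/12 (clear depth 12)
  add 0.0.0.0/0 -> H1 at depth 0
  Q 0.1.82.167: descend 0000 ; hops seen [H1,H4] ; pick H4
  add 163.16.150.120/29 -> H0 at depth 29
  add 4.101.66.192/26 -> H4 at depth 26
  del 0.0.0.0/0 (clear depth 0)
  del 4.101.66.192/26 (clear depth 26)
  Q 163.16.150.120: descend 10100011000100001001011001111 ; hops seen [H0] ; pick H0
  add 12.106.192.0/18 -> H4 at depth 18
  add 163.16.144.0/20 -> H2 at depth 20
  add 0.0.0.0/0 -> H5 at depth 0
  add 163.0.0.0/9 -> H4 at depth 9
  Q 12.106.192.4: descend 000011000110101011 ; hops seen [H5,H4,H4] ; pick H4
  add 12.106.243.159/32 -> H5 at depth 32
  add 4.101.66.192/28 -> H1 at depth 28
  Q 12.106.193.187: descend 000011000110101011 ; hops seen [H5,H4,H4] ; pick H4
  add 179.224.0.0/12 -> H1 at depth 12
  del 0.0.0.0/4 (clear depth 4)
  add 12.0.0.0/8 -> H1 at depth 8
  Q 179.224.0.151: descend 101100111110 ; hops seen [H5,H1] ; pick H1
  del 12.106.243.159/32 (clear depth 32)
  Q 12.106.192.0: descend 000011000110101011 ; hops seen [H5,H1,H4] ; pick H4
  Q 131.207.203.203: descend 10 ; hops seen [H5] ; pick H5
  add 179.236.174.144/32 -> H3 at depth 32
  Q 12.0.0.1: descend 000011000 ; hops seen [H5,H1] ; pick H1
  Q 4.101.66.192: descend 0000010001100101010000101100 ; hops seen [H5,H1] ; pick H1
  Q 12.106.198.255: descend 000011000110101011 ; hops seen [H5,H1,H4] ; pick H4
  add 163.16.150.120/32 -> H4 at depth 32
  add 163.16.150.0/25 -> H4 at depth 25
  Q 163.16.144.31: descend 101000110001000010010 ; hops seen [H5,H4,H2] ; pick H2

== LOOKUPS ==
["H4","H0","H4","H4","H1","H4","H5","H1","H1","H4","H2"]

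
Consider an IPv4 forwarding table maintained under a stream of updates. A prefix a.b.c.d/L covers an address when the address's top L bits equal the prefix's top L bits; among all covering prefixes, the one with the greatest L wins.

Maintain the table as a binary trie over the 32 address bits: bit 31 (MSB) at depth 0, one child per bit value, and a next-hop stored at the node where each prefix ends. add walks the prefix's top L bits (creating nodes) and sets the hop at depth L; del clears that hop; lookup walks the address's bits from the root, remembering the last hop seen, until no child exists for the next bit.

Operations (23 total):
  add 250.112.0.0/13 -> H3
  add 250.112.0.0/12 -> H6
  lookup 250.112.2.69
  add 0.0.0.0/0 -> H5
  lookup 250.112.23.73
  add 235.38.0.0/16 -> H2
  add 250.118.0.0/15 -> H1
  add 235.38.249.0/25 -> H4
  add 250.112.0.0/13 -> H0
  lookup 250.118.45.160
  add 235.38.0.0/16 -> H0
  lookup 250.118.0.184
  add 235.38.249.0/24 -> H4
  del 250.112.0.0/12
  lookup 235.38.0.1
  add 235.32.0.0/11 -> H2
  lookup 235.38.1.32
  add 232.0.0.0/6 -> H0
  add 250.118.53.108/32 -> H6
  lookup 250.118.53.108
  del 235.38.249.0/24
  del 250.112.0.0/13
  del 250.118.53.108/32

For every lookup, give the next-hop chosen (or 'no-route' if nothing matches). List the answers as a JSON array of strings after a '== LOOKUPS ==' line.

Apply in order:
  + 250.112.0.0/13 (H3) depth=13
  + 250.112.0.0/12 (H6) depth=12
  lookup 250.112.2.69: bits 1111101001110 walk d0:-→d1:-→d2:-→d3:-→d4:-→d5:-→d6:-→d7:-→d8:-→d9:-→d10:-→d11:-→d12:H6→d13:H3 -> H3
  + 0.0.0.0/0 (H5) depth=0
  lookup 250.112.23.73: bits 1111101001110 walk d0:H5→d1:-→d2:-→d3:-→d4:-→d5:-→d6:-→d7:-→d8:-→d9:-→d10:-→d11:-→d12:H6→d13:H3 -> H3
  + 235.38.0.0/16 (H2) depth=16
  + 250.118.0.0/15 (H1) depth=15
  + 235.38.249.0/25 (H4) depth=25
  + 250.112.0.0/13 (H0) depth=13
  lookup 250.118.45.160: bits 111110100111011 walk d0:H5→d1:-→d2:-→d3:-→d4:-→d5:-→d6:-→d7:-→d8:-→d9:-→d10:-→d11:-→d12:H6→d13:H0→d14:-→d15:H1 -> H1
  + 235.38.0.0/16 (H0) depth=16
  lookup 250.118.0.184: bits 111110100111011 walk d0:H5→d1:-→d2:-→d3:-→d4:-→d5:-→d6:-→d7:-→d8:-→d9:-→d10:-→d11:-→d12:H6→d13:H0→d14:-→d15:H1 -> H1
  + 235.38.249.0/24 (H4) depth=24
  del 250.112.0.0/12 (clear depth 12)
  lookup 235.38.0.1: bits 1110101100100110 walk d0:H5→d1:-→d2:-→d3:-→d4:-→d5:-→d6:-→d7:-→d8:-→d9:-→d10:-→d11:-→d12:-→d13:-→d14:-→d15:-→d16:H0 -> H0
  + 235.32.0.0/11 (H2) depth=11
  lookup 235.38.1.32: bits 1110101100100110 walk d0:H5→d1:-→d2:-→d3:-→d4:-→d5:-→d6:-→d7:-→d8:-→d9:-→d10:-→d11:H2→d12:-→d13:-→d14:-→d15:-→d16:H0 -> H0
  + 232.0.0.0/6 (H0) depth=6
  + 250.118.53.108/32 (H6) depth=32
  lookup 250.118.53.108: bits 11111010011101100011010101101100 walk d0:H5→d1:-→d2:-→d3:-→d4:-→d5:-→d6:-→d7:-→d8:-→d9:-→d10:-→d11:-→d12:-→d13:H0→d14:-→d15:H1→d16:-→d17:-→d18:-→d19:-→d20:-→d21:-→d22:-→d23:-→d24:-→d25:-→d26:-→d27:-→d28:-→d29:-→d30:-→d31:-→d32:H6 -> H6
  del 235.38.249.0/24 (clear depth 24)
  del 250.112.0.0/13 (clear depth 13)
  del 250.118.53.108/32 (clear depth 32)

== LOOKUPS ==
["H3","H3","H1","H1","H0","H0","H6"]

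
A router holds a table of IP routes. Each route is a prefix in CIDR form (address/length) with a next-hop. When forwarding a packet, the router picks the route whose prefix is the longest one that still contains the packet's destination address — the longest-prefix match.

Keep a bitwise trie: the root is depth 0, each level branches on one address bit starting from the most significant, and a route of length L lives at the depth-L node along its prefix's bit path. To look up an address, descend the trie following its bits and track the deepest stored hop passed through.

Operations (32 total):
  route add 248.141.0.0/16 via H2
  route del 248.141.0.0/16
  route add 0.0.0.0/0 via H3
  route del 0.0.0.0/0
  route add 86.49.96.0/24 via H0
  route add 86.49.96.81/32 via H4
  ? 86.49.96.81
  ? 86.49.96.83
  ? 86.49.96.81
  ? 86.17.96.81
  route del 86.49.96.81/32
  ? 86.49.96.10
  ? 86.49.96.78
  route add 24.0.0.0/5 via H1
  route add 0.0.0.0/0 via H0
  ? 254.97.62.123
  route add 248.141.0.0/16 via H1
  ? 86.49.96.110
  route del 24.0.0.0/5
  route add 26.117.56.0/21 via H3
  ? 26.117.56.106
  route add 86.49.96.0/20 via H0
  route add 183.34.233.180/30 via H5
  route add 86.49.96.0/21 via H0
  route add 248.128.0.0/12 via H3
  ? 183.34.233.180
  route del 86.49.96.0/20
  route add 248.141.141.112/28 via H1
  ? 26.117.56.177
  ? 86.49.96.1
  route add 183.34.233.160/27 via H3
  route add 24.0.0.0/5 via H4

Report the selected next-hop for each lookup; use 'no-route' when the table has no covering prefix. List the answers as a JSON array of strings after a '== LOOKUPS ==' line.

Trace:
  + 248.141.0.0/16 (H2) depth=16
  del 248.141.0.0/16 (clear depth 16)
  + 0.0.0.0/0 (H3) depth=0
  del 0.0.0.0/0 (clear depth 0)
  + 86.49.96.0/24 (H0) depth=24
  + 86.49.96.81/32 (H4) depth=32
  lookup 86.49.96.81: bits 01010110001100010110000001010001 walk d0:-→d1:-→d2:-→d3:-→d4:-→d5:-→d6:-→d7:-→d8:-→d9:-→d10:-→d11:-→d12:-→d13:-→d14:-→d15:-→d16:-→d17:-→d18:-→d19:-→d20:-→d21:-→d22:-→d23:-→d24:H0→d25:-→d26:-→d27:-→d28:-→d29:-→d30:-→d31:-→d32:H4 -> H4
  lookup 86.49.96.83: bits 010101100011000101100000010100 walk d0:-→d1:-→d2:-→d3:-→d4:-→d5:-→d6:-→d7:-→d8:-→d9:-→d10:-→d11:-→d12:-→d13:-→d14:-→d15:-→d16:-→d17:-→d18:-→d19:-→d20:-→d21:-→d22:-→d23:-→d24:H0→d25:-→d26:-→d27:-→d28:-→d29:-→d30:- -> H0
  lookup 86.49.96.81: bits 01010110001100010110000001010001 walk d0:-→d1:-→d2:-→d3:-→d4:-→d5:-→d6:-→d7:-→d8:-→d9:-→d10:-→d11:-→d12:-→d13:-→d14:-→d15:-→d16:-→d17:-→d18:-→d19:-→d20:-→d21:-→d22:-→d23:-→d24:H0→d25:-→d26:-→d27:-→d28:-→d29:-→d30:-→d31:-→d32:H4 -> H4
  lookup 86.17.96.81: bits 0101011000 walk d0:-→d1:-→d2:-→d3:-→d4:-→d5:-→d6:-→d7:-→d8:-→d9:-→d10:- -> no-route
  del 86.49.96.81/32 (clear depth 32)
  lookup 86.49.96.10: bits 0101011000110001011000000 walk d0:-→d1:-→d2:-→d3:-→d4:-→d5:-→d6:-→d7:-→d8:-→d9:-→d10:-→d11:-→d12:-→d13:-→d14:-→d15:-→d16:-→d17:-→d18:-→d19:-→d20:-→d21:-→d22:-→d23:-→d24:H0→d25:- -> H0
  lookup 86.49.96.78: bits 010101100011000101100000010 walk d0:-→d1:-→d2:-→d3:-→d4:-→d5:-→d6:-→d7:-→d8:-→d9:-→d10:-→d11:-→d12:-→d13:-→d14:-→d15:-→d16:-→d17:-→d18:-→d19:-→d20:-→d21:-→d22:-→d23:-→d24:H0→d25:-→d26:-→d27:- -> H0
  + 24.0.0.0/5 (H1) depth=5
  + 0.0.0.0/0 (H0) depth=0
  lookup 254.97.62.123: bits 11111 walk d0:H0→d1:-→d2:-→d3:-→d4:-→d5:- -> H0
  + 248.141.0.0/16 (H1) depth=16
  lookup 86.49.96.110: bits 01010110001100010110000001 walk d0:H0→d1:-→d2:-→d3:-→d4:-→d5:-→d6:-→d7:-→d8:-→d9:-→d10:-→d11:-→d12:-→d13:-→d14:-→d15:-→d16:-→d17:-→d18:-→d19:-→d20:-→d21:-→d22:-→d23:-→d24:H0→d25:-→d26:- -> H0
  del 24.0.0.0/5 (clear depth 5)
  + 26.117.56.0/21 (H3) depth=21
  lookup 26.117.56.106: bits 000110100111010100111 walk d0:H0→d1:-→d2:-→d3:-→d4:-→d5:-→d6:-→d7:-→d8:-→d9:-→d10:-→d11:-→d12:-→d13:-→d14:-→d15:-→d16:-→d17:-→d18:-→d19:-→d20:-→d21:H3 -> H3
  + 86.49.96.0/20 (H0) depth=20
  + 183.34.233.180/30 (H5) depth=30
  + 86.49.96.0/21 (H0) depth=21
  + 248.128.0.0/12 (H3) depth=12
  lookup 183.34.233.180: bits 101101110010001011101001101101 walk d0:H0→d1:-→d2:-→d3:-→d4:-→d5:-→d6:-→d7:-→d8:-→d9:-→d10:-→d11:-→d12:-→d13:-→d14:-→d15:-→d16:-→d17:-→d18:-→d19:-→d20:-→d21:-→d22:-→d23:-→d24:-→d25:-→d26:-→d27:-→d28:-→d29:-→d30:H5 -> H5
  del 86.49.96.0/20 (clear depth 20)
  + 248.141.141.112/28 (H1) depth=28
  lookup 26.117.56.177: bits 000110100111010100111 walk d0:H0→d1:-→d2:-→d3:-→d4:-→d5:-→d6:-→d7:-→d8:-→d9:-→d10:-→d11:-→d12:-→d13:-→d14:-→d15:-→d16:-→d17:-→d18:-→d19:-→d20:-→d21:H3 -> H3
  lookup 86.49.96.1: bits 0101011000110001011000000 walk d0:H0→d1:-→d2:-→d3:-→d4:-→d5:-→d6:-→d7:-→d8:-→d9:-→d10:-→d11:-→d12:-→d13:-→d14:-→d15:-→d16:-→d17:-→d18:-→d19:-→d20:-→d21:H0→d22:-→d23:-→d24:H0→d25:- -> H0
  + 183.34.233.160/27 (H3) depth=27
  + 24.0.0.0/5 (H4) depth=5

== LOOKUPS ==
["H4","H0","H4","no-route","H0","H0","H0","H0","H3","H5","H3","H0"]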